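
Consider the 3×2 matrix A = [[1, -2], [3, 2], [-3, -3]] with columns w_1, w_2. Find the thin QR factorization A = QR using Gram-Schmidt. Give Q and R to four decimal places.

w_1 = (1, 3, -3); ‖w_1‖ = 4.3589, so q_1 = (0.2294, 0.6882, -0.6882).
q_1·w_2 = 0.2294·(-2) + 0.6882·2 + (-0.6882)·(-3) = 2.9824.
u_2 = w_2 − 2.9824·q_1 = (-2.6842, -0.0526, -0.9474).
‖u_2‖ = 2.8470, so q_2 = (-0.9428, -0.0185, -0.3328).

Q = [[0.2294, -0.9428], [0.6882, -0.0185], [-0.6882, -0.3328]], R = [[4.3589, 2.9824], [0.0000, 2.8470]]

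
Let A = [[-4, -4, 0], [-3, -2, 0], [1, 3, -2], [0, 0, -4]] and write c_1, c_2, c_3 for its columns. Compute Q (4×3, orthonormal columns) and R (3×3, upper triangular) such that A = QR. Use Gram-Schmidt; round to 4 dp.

e_1 = c_1/‖c_1‖ = (-4, -3, 1, 0)/5.0990 = (-0.7845, -0.5883, 0.1961, 0.0000).
r_{12} = e_1·c_2 = 4.9029.
u_2 = c_2 − 4.9029·e_1 = (-0.1538, 0.8846, 2.0385, 0.0000).
‖u_2‖ = 2.2275, so e_2 = (-0.0691, 0.3971, 0.9152, 0.0000).
r_{13} = e_1·c_3 = -0.3922; r_{23} = e_2·c_3 = -1.8303.
u_3 = c_3 + 0.3922·e_1 + 1.8303·e_2 = (-0.4341, 0.4961, -0.2481, -4.0000).
‖u_3‖ = 4.0615, so e_3 = (-0.1069, 0.1222, -0.0611, -0.9848).

Q = [[-0.7845, -0.0691, -0.1069], [-0.5883, 0.3971, 0.1222], [0.1961, 0.9152, -0.0611], [0.0000, 0.0000, -0.9848]], R = [[5.0990, 4.9029, -0.3922], [0.0000, 2.2275, -1.8303], [0.0000, 0.0000, 4.0615]]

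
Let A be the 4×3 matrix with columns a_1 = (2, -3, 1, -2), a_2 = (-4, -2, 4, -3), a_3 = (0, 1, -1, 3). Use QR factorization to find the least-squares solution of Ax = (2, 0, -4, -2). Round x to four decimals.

q_1 = a_1/‖a_1‖ = (2, -3, 1, -2)/4.2426 = (0.4714, -0.7071, 0.2357, -0.4714).
r_{12} = q_1·a_2 = 1.8856.
u_2 = a_2 − 1.8856·q_1 = (-4.8889, -0.6667, 3.5556, -2.1111).
‖u_2‖ = 6.4377, so q_2 = (-0.7594, -0.1036, 0.5523, -0.3279).
r_{13} = q_1·a_3 = -2.3570; r_{23} = q_2·a_3 = -1.6396.
u_3 = a_3 + 2.3570·q_1 + 1.6396·q_2 = (-0.1340, -0.8365, 0.4611, 1.3512).
‖u_3‖ = 1.6601, so q_3 = (-0.0807, -0.5039, 0.2778, 0.8139).
Qᵀb = (0.9428, -3.0722, -2.9004).
Back-substitute: x_3 = -2.9004/1.6601 = -1.7471.
x_2 = (-3.0722 + 1.6396·(-1.7471))/6.4377 = -0.9222.
x_1 = (0.9428 − 1.8856·(-0.9222) + 2.3570·(-1.7471))/4.2426 = -0.3385.

x = (-0.3385, -0.9222, -1.7471)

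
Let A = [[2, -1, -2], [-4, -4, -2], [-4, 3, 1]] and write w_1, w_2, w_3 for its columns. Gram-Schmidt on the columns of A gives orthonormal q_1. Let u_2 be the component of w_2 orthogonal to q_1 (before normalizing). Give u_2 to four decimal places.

u_2 = (-1.1111, -3.7778, 3.2222)

q_1 = w_1/‖w_1‖ = (2, -4, -4)/6.0000 = (0.3333, -0.6667, -0.6667).
r_{12} = q_1·w_2 = 0.3333.
u_2 = w_2 − 0.3333·q_1 = (-1.1111, -3.7778, 3.2222).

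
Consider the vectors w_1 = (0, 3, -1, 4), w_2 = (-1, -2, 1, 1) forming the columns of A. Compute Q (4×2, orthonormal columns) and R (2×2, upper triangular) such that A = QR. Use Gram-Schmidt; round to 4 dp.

q_1 = w_1/‖w_1‖ = (0, 3, -1, 4)/5.0990 = (0.0000, 0.5883, -0.1961, 0.7845).
r_{12} = q_1·w_2 = -0.5883.
u_2 = w_2 + 0.5883·q_1 = (-1.0000, -1.6538, 0.8846, 1.4615).
‖u_2‖ = 2.5795, so q_2 = (-0.3877, -0.6411, 0.3429, 0.5666).

Q = [[0.0000, -0.3877], [0.5883, -0.6411], [-0.1961, 0.3429], [0.7845, 0.5666]], R = [[5.0990, -0.5883], [0.0000, 2.5795]]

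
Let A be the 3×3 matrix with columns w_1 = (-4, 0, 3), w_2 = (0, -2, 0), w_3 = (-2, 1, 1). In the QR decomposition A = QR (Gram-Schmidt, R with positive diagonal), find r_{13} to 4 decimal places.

w_1 = (-4, 0, 3); ‖w_1‖ = 5.0000, so q_1 = (-0.8000, 0.0000, 0.6000).
r_{13} = q_1·w_3 = 2.2000.

r_{13} = 2.2000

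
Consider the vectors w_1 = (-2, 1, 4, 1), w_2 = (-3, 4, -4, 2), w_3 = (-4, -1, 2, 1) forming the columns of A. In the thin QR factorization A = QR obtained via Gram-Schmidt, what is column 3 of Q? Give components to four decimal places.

e_3 = (-0.6933, -0.6992, -0.1743, 0.0098)

w_1 = (-2, 1, 4, 1); ‖w_1‖ = 4.6904, so e_1 = (-0.4264, 0.2132, 0.8528, 0.2132).
e_1·w_2 = (-0.4264)·(-3) + 0.2132·4 + 0.8528·(-4) + 0.2132·2 = -0.8528.
u_2 = w_2 + 0.8528·e_1 = (-3.3636, 4.1818, -3.2727, 2.1818).
‖u_2‖ = 6.6538, so e_2 = (-0.5055, 0.6285, -0.4919, 0.3279).
e_1·w_3 = (-0.4264)·(-4) + 0.2132·(-1) + 0.8528·2 + 0.2132·1 = 3.4112; e_2·w_3 = (-0.5055)·(-4) + 0.6285·(-1) + (-0.4919)·2 + 0.3279·1 = 0.7378.
u_3 = w_3 − 3.4112·e_1 − 0.7378·e_2 = (-2.1725, -2.1910, -0.5462, 0.0308).
‖u_3‖ = 3.1336, so e_3 = (-0.6933, -0.6992, -0.1743, 0.0098).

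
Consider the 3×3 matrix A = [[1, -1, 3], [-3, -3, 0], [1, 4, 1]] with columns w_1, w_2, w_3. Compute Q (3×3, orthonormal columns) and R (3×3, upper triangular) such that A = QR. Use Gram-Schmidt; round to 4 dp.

w_1 = (1, -3, 1); ‖w_1‖ = 3.3166, so q_1 = (0.3015, -0.9045, 0.3015).
q_1·w_2 = 0.3015·(-1) + (-0.9045)·(-3) + 0.3015·4 = 3.6181.
u_2 = w_2 − 3.6181·q_1 = (-2.0909, 0.2727, 2.9091).
‖u_2‖ = 3.5929, so q_2 = (-0.5820, 0.0759, 0.8097).
q_1·w_3 = 0.3015·3 + (-0.9045)·0 + 0.3015·1 = 1.2060; q_2·w_3 = (-0.5820)·3 + 0.0759·0 + 0.8097·1 = -0.9362.
u_3 = w_3 − 1.2060·q_1 + 0.9362·q_2 = (2.0915, 1.1620, 1.3944).
‖u_3‖ = 2.7693, so q_3 = (0.7553, 0.4196, 0.5035).

Q = [[0.3015, -0.5820, 0.7553], [-0.9045, 0.0759, 0.4196], [0.3015, 0.8097, 0.5035]], R = [[3.3166, 3.6181, 1.2060], [0.0000, 3.5929, -0.9362], [0.0000, 0.0000, 2.7693]]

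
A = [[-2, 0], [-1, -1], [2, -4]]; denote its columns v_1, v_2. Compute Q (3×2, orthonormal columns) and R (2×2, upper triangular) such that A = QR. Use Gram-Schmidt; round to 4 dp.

Q = [[-0.6667, -0.4576], [-0.3333, -0.5230], [0.6667, -0.7191]], R = [[3.0000, -2.3333], [0.0000, 3.3993]]

v_1 = (-2, -1, 2); ‖v_1‖ = 3.0000, so e_1 = (-0.6667, -0.3333, 0.6667).
e_1·v_2 = (-0.6667)·0 + (-0.3333)·(-1) + 0.6667·(-4) = -2.3333.
u_2 = v_2 + 2.3333·e_1 = (-1.5556, -1.7778, -2.4444).
‖u_2‖ = 3.3993, so e_2 = (-0.4576, -0.5230, -0.7191).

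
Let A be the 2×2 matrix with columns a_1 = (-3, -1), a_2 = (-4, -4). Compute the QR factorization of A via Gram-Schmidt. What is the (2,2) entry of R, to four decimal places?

r_{22} = 2.5298

a_1 = (-3, -1); ‖a_1‖ = 3.1623, so e_1 = (-0.9487, -0.3162).
e_1·a_2 = (-0.9487)·(-4) + (-0.3162)·(-4) = 5.0596.
u_2 = a_2 − 5.0596·e_1 = (0.8000, -2.4000).
r_{22} = ‖u_2‖ = 2.5298.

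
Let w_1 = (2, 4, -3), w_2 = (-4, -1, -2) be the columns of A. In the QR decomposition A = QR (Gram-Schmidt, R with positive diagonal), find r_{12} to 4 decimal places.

w_1 = (2, 4, -3); ‖w_1‖ = 5.3852, so e_1 = (0.3714, 0.7428, -0.5571).
r_{12} = e_1·w_2 = -1.1142.

r_{12} = -1.1142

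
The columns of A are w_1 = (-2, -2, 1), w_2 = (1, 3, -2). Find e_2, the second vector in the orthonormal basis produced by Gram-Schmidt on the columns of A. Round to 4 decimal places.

e_2 = (-0.7191, 0.4576, -0.5230)

w_1 = (-2, -2, 1); ‖w_1‖ = 3.0000, so e_1 = (-0.6667, -0.6667, 0.3333).
e_1·w_2 = (-0.6667)·1 + (-0.6667)·3 + 0.3333·(-2) = -3.3333.
u_2 = w_2 + 3.3333·e_1 = (-1.2222, 0.7778, -0.8889).
‖u_2‖ = 1.6997, so e_2 = (-0.7191, 0.4576, -0.5230).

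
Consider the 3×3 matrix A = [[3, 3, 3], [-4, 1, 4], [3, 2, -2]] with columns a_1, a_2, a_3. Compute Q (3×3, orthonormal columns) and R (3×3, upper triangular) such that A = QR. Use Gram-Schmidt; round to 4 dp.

e_1 = a_1/‖a_1‖ = (3, -4, 3)/5.8310 = (0.5145, -0.6860, 0.5145).
r_{12} = e_1·a_2 = 1.8865.
u_2 = a_2 − 1.8865·e_1 = (2.0294, 2.2941, 1.0294).
‖u_2‖ = 3.2313, so e_2 = (0.6281, 0.7100, 0.3186).
r_{13} = e_1·a_3 = -2.2295; r_{23} = e_2·a_3 = 4.0869.
u_3 = a_3 + 2.2295·e_1 − 4.0869·e_2 = (1.5803, -0.4310, -2.1549).
‖u_3‖ = 2.7068, so e_3 = (0.5838, -0.1592, -0.7961).

Q = [[0.5145, 0.6281, 0.5838], [-0.6860, 0.7100, -0.1592], [0.5145, 0.3186, -0.7961]], R = [[5.8310, 1.8865, -2.2295], [0.0000, 3.2313, 4.0869], [0.0000, 0.0000, 2.7068]]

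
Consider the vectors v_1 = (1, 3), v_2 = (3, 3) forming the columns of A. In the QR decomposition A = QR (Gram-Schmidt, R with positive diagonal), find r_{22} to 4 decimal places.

e_1 = v_1/‖v_1‖ = (1, 3)/3.1623 = (0.3162, 0.9487).
r_{12} = e_1·v_2 = 3.7947.
u_2 = v_2 − 3.7947·e_1 = (1.8000, -0.6000).
r_{22} = ‖u_2‖ = 1.8974.

r_{22} = 1.8974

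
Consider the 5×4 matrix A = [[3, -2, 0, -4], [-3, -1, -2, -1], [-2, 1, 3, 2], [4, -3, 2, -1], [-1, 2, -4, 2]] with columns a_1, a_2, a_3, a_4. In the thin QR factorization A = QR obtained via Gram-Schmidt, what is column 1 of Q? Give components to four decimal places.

a_1 = (3, -3, -2, 4, -1); ‖a_1‖ = 6.2450, so q_1 = (0.4804, -0.4804, -0.3203, 0.6405, -0.1601).

q_1 = (0.4804, -0.4804, -0.3203, 0.6405, -0.1601)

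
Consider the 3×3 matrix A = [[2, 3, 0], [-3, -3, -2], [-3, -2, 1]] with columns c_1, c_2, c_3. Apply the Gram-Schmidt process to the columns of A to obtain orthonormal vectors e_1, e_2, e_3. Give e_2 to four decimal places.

e_2 = (0.7803, -0.0975, 0.6177)

e_1 = c_1/‖c_1‖ = (2, -3, -3)/4.6904 = (0.4264, -0.6396, -0.6396).
r_{12} = e_1·c_2 = 4.4772.
u_2 = c_2 − 4.4772·e_1 = (1.0909, -0.1364, 0.8636).
‖u_2‖ = 1.3981, so e_2 = (0.7803, -0.0975, 0.6177).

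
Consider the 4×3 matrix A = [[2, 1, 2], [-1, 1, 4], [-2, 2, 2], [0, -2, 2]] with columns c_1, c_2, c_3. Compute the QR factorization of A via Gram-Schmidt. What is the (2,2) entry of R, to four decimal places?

e_1 = c_1/‖c_1‖ = (2, -1, -2, 0)/3.0000 = (0.6667, -0.3333, -0.6667, 0.0000).
r_{12} = e_1·c_2 = -1.0000.
u_2 = c_2 + 1.0000·e_1 = (1.6667, 0.6667, 1.3333, -2.0000).
r_{22} = ‖u_2‖ = 3.0000.

r_{22} = 3.0000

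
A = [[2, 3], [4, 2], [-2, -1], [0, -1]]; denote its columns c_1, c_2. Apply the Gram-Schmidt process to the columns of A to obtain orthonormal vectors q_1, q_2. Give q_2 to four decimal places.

q_2 = (0.8006, -0.3203, 0.1601, -0.4804)

c_1 = (2, 4, -2, 0); ‖c_1‖ = 4.8990, so q_1 = (0.4082, 0.8165, -0.4082, 0.0000).
q_1·c_2 = 0.4082·3 + 0.8165·2 + (-0.4082)·(-1) + 0.0000·(-1) = 3.2660.
u_2 = c_2 − 3.2660·q_1 = (1.6667, -0.6667, 0.3333, -1.0000).
‖u_2‖ = 2.0817, so q_2 = (0.8006, -0.3203, 0.1601, -0.4804).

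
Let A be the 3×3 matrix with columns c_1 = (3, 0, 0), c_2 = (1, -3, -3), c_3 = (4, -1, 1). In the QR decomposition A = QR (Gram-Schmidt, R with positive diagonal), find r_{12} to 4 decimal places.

c_1 = (3, 0, 0); ‖c_1‖ = 3.0000, so e_1 = (1.0000, 0.0000, 0.0000).
r_{12} = e_1·c_2 = 1.0000.

r_{12} = 1.0000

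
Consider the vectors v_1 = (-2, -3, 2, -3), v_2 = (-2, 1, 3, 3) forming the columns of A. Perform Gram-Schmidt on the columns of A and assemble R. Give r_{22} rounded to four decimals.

v_1 = (-2, -3, 2, -3); ‖v_1‖ = 5.0990, so q_1 = (-0.3922, -0.5883, 0.3922, -0.5883).
q_1·v_2 = (-0.3922)·(-2) + (-0.5883)·1 + 0.3922·3 + (-0.5883)·3 = -0.3922.
u_2 = v_2 + 0.3922·q_1 = (-2.1538, 0.7692, 3.1538, 2.7692).
r_{22} = ‖u_2‖ = 4.7798.

r_{22} = 4.7798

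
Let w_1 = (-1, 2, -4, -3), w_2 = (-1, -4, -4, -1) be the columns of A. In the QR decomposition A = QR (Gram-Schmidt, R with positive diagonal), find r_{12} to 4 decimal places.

r_{12} = 2.1909

e_1 = w_1/‖w_1‖ = (-1, 2, -4, -3)/5.4772 = (-0.1826, 0.3651, -0.7303, -0.5477).
r_{12} = e_1·w_2 = 2.1909.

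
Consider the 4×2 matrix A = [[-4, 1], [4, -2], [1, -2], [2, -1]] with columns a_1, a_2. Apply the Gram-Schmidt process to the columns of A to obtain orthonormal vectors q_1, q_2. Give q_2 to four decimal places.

q_2 = (-0.4157, -0.1540, -0.8930, -0.0770)

a_1 = (-4, 4, 1, 2); ‖a_1‖ = 6.0828, so q_1 = (-0.6576, 0.6576, 0.1644, 0.3288).
q_1·a_2 = (-0.6576)·1 + 0.6576·(-2) + 0.1644·(-2) + 0.3288·(-1) = -2.6304.
u_2 = a_2 + 2.6304·q_1 = (-0.7297, -0.2703, -1.5676, -0.1351).
‖u_2‖ = 1.7553, so q_2 = (-0.4157, -0.1540, -0.8930, -0.0770).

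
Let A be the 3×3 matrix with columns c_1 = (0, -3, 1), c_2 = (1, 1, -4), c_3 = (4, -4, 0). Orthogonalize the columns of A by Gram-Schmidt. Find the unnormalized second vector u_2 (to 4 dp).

c_1 = (0, -3, 1); ‖c_1‖ = 3.1623, so e_1 = (0.0000, -0.9487, 0.3162).
e_1·c_2 = 0.0000·1 + (-0.9487)·1 + 0.3162·(-4) = -2.2136.
u_2 = c_2 + 2.2136·e_1 = (1.0000, -1.1000, -3.3000).

u_2 = (1.0000, -1.1000, -3.3000)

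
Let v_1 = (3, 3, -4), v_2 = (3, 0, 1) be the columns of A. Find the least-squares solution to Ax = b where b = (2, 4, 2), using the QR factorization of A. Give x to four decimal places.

e_1 = v_1/‖v_1‖ = (3, 3, -4)/5.8310 = (0.5145, 0.5145, -0.6860).
r_{12} = e_1·v_2 = 0.8575.
u_2 = v_2 − 0.8575·e_1 = (2.5588, -0.4412, 1.5882).
‖u_2‖ = 3.0438, so e_2 = (0.8407, -0.1449, 0.5218).
Qᵀb = (1.7150, 2.1452).
Back-substitute: x_2 = 2.1452/3.0438 = 0.7048.
x_1 = (1.7150 − 0.8575·0.7048)/5.8310 = 0.1905.

x = (0.1905, 0.7048)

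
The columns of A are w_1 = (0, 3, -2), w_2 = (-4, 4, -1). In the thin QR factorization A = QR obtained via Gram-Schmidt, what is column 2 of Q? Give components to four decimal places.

e_2 = (-0.9448, 0.1817, 0.2725)

w_1 = (0, 3, -2); ‖w_1‖ = 3.6056, so e_1 = (0.0000, 0.8321, -0.5547).
e_1·w_2 = 0.0000·(-4) + 0.8321·4 + (-0.5547)·(-1) = 3.8829.
u_2 = w_2 − 3.8829·e_1 = (-4.0000, 0.7692, 1.1538).
‖u_2‖ = 4.2336, so e_2 = (-0.9448, 0.1817, 0.2725).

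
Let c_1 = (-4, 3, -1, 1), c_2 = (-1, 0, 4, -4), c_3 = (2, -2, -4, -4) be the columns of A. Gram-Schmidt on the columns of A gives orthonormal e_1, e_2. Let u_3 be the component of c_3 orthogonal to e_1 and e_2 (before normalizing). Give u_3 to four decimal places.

c_1 = (-4, 3, -1, 1); ‖c_1‖ = 5.1962, so e_1 = (-0.7698, 0.5774, -0.1925, 0.1925).
e_1·c_2 = (-0.7698)·(-1) + 0.5774·0 + (-0.1925)·4 + 0.1925·(-4) = -0.7698.
u_2 = c_2 + 0.7698·e_1 = (-1.5926, 0.4444, 3.8519, -3.8519).
‖u_2‖ = 5.6928, so e_2 = (-0.2798, 0.0781, 0.6766, -0.6766).
e_1·c_3 = (-0.7698)·2 + 0.5774·(-2) + (-0.1925)·(-4) + 0.1925·(-4) = -2.6943; e_2·c_3 = (-0.2798)·2 + 0.0781·(-2) + 0.6766·(-4) + (-0.6766)·(-4) = -0.7157.
u_3 = c_3 + 2.6943·e_1 + 0.7157·e_2 = (-0.2743, -0.3886, -4.0343, -3.9657).

u_3 = (-0.2743, -0.3886, -4.0343, -3.9657)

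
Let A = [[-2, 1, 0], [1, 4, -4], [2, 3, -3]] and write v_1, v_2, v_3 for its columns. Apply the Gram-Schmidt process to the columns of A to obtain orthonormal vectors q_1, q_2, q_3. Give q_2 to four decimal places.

v_1 = (-2, 1, 2); ‖v_1‖ = 3.0000, so q_1 = (-0.6667, 0.3333, 0.6667).
q_1·v_2 = (-0.6667)·1 + 0.3333·4 + 0.6667·3 = 2.6667.
u_2 = v_2 − 2.6667·q_1 = (2.7778, 3.1111, 1.2222).
‖u_2‖ = 4.3461, so q_2 = (0.6391, 0.7158, 0.2812).

q_2 = (0.6391, 0.7158, 0.2812)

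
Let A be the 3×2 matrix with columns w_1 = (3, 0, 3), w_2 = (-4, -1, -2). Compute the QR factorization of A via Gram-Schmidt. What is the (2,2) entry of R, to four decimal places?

r_{22} = 1.7321

q_1 = w_1/‖w_1‖ = (3, 0, 3)/4.2426 = (0.7071, 0.0000, 0.7071).
r_{12} = q_1·w_2 = -4.2426.
u_2 = w_2 + 4.2426·q_1 = (-1.0000, -1.0000, 1.0000).
r_{22} = ‖u_2‖ = 1.7321.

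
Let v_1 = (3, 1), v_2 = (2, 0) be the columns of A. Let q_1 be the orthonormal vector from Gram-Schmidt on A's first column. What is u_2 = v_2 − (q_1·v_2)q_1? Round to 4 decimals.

u_2 = (0.2000, -0.6000)

v_1 = (3, 1); ‖v_1‖ = 3.1623, so q_1 = (0.9487, 0.3162).
q_1·v_2 = 0.9487·2 + 0.3162·0 = 1.8974.
u_2 = v_2 − 1.8974·q_1 = (0.2000, -0.6000).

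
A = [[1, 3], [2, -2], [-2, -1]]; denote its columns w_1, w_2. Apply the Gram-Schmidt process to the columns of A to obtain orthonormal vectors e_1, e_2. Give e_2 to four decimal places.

e_2 = (0.7752, -0.5963, -0.2087)

e_1 = w_1/‖w_1‖ = (1, 2, -2)/3.0000 = (0.3333, 0.6667, -0.6667).
r_{12} = e_1·w_2 = 0.3333.
u_2 = w_2 − 0.3333·e_1 = (2.8889, -2.2222, -0.7778).
‖u_2‖ = 3.7268, so e_2 = (0.7752, -0.5963, -0.2087).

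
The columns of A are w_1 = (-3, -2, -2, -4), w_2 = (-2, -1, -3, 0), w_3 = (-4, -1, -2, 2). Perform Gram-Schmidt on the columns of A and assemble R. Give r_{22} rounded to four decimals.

r_{22} = 2.8391

w_1 = (-3, -2, -2, -4); ‖w_1‖ = 5.7446, so q_1 = (-0.5222, -0.3482, -0.3482, -0.6963).
q_1·w_2 = (-0.5222)·(-2) + (-0.3482)·(-1) + (-0.3482)·(-3) + (-0.6963)·0 = 2.4371.
u_2 = w_2 − 2.4371·q_1 = (-0.7273, -0.1515, -2.1515, 1.6970).
r_{22} = ‖u_2‖ = 2.8391.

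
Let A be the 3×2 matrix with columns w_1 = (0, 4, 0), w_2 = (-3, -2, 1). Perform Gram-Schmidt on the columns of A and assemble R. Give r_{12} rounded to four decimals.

r_{12} = -2.0000

q_1 = w_1/‖w_1‖ = (0, 4, 0)/4.0000 = (0.0000, 1.0000, 0.0000).
r_{12} = q_1·w_2 = -2.0000.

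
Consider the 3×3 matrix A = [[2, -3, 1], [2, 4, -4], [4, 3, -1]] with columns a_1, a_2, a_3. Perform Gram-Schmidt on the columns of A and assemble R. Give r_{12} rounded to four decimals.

e_1 = a_1/‖a_1‖ = (2, 2, 4)/4.8990 = (0.4082, 0.4082, 0.8165).
r_{12} = e_1·a_2 = 2.8577.

r_{12} = 2.8577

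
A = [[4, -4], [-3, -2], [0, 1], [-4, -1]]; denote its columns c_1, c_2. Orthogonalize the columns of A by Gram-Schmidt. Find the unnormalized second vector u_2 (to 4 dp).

c_1 = (4, -3, 0, -4); ‖c_1‖ = 6.4031, so e_1 = (0.6247, -0.4685, 0.0000, -0.6247).
e_1·c_2 = 0.6247·(-4) + (-0.4685)·(-2) + 0.0000·1 + (-0.6247)·(-1) = -0.9370.
u_2 = c_2 + 0.9370·e_1 = (-3.4146, -2.4390, 1.0000, -1.5854).

u_2 = (-3.4146, -2.4390, 1.0000, -1.5854)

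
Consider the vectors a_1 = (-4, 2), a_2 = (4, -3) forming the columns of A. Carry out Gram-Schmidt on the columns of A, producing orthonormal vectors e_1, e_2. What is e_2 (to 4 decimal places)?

a_1 = (-4, 2); ‖a_1‖ = 4.4721, so e_1 = (-0.8944, 0.4472).
e_1·a_2 = (-0.8944)·4 + 0.4472·(-3) = -4.9193.
u_2 = a_2 + 4.9193·e_1 = (-0.4000, -0.8000).
‖u_2‖ = 0.8944, so e_2 = (-0.4472, -0.8944).

e_2 = (-0.4472, -0.8944)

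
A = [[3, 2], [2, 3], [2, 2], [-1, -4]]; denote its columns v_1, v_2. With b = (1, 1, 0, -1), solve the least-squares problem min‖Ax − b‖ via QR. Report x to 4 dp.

q_1 = v_1/‖v_1‖ = (3, 2, 2, -1)/4.2426 = (0.7071, 0.4714, 0.4714, -0.2357).
r_{12} = q_1·v_2 = 4.7140.
u_2 = v_2 − 4.7140·q_1 = (-1.3333, 0.7778, -0.2222, -2.8889).
‖u_2‖ = 3.2830, so q_2 = (-0.4061, 0.2369, -0.0677, -0.8800).
Qᵀb = (1.4142, 0.7107).
Back-substitute: x_2 = 0.7107/3.2830 = 0.2165.
x_1 = (1.4142 − 4.7140·0.2165)/4.2426 = 0.0928.

x = (0.0928, 0.2165)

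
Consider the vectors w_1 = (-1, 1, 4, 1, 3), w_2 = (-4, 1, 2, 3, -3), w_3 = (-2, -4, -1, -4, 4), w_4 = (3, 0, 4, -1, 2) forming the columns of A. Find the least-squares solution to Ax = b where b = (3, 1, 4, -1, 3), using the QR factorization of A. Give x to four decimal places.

w_1 = (-1, 1, 4, 1, 3); ‖w_1‖ = 5.2915, so q_1 = (-0.1890, 0.1890, 0.7559, 0.1890, 0.5669).
q_1·w_2 = (-0.1890)·(-4) + 0.1890·1 + 0.7559·2 + 0.1890·3 + 0.5669·(-3) = 1.3229.
u_2 = w_2 − 1.3229·q_1 = (-3.7500, 0.7500, 1.0000, 2.7500, -3.7500).
‖u_2‖ = 6.1033, so q_2 = (-0.6144, 0.1229, 0.1638, 0.4506, -0.6144).
q_1·w_3 = (-0.1890)·(-2) + 0.1890·(-4) + 0.7559·(-1) + 0.1890·(-4) + 0.5669·4 = 0.3780; q_2·w_3 = (-0.6144)·(-2) + 0.1229·(-4) + 0.1638·(-1) + 0.4506·(-4) + (-0.6144)·4 = -3.6865.
u_3 = w_3 − 0.3780·q_1 + 3.6865·q_2 = (-4.1937, -3.6184, -0.6817, -2.4104, 1.5206).
‖u_3‖ = 6.2663, so q_3 = (-0.6692, -0.5774, -0.1088, -0.3847, 0.2427).
q_1·w_4 = (-0.1890)·3 + 0.1890·0 + 0.7559·4 + 0.1890·(-1) + 0.5669·2 = 3.4017; q_2·w_4 = (-0.6144)·3 + 0.1229·0 + 0.1638·4 + 0.4506·(-1) + (-0.6144)·2 = -2.8673; q_3·w_4 = (-0.6692)·3 + (-0.5774)·0 + (-0.1088)·4 + (-0.3847)·(-1) + 0.2427·2 = -1.5729.
u_4 = w_4 − 3.4017·q_1 + 2.8673·q_2 + 1.5729·q_3 = (0.8285, -1.1988, 1.7273, -0.9559, -1.3086).
‖u_4‖ = 2.7808, so q_4 = (0.2979, -0.4311, 0.6211, -0.3438, -0.4706).
Qᵀb = (4.1576, -3.3589, -1.9077, 1.8792).
Back-substitute: x_4 = 1.8792/2.7808 = 0.6758.
x_3 = (-1.9077 + 1.5729·0.6758)/6.2663 = -0.1348.
x_2 = (-3.3589 + 3.6865·(-0.1348) + 2.8673·0.6758)/6.1033 = -0.3143.
x_1 = (4.1576 − 1.3229·(-0.3143) − 0.3780·(-0.1348) − 3.4017·0.6758)/5.2915 = 0.4395.

x = (0.4395, -0.3143, -0.1348, 0.6758)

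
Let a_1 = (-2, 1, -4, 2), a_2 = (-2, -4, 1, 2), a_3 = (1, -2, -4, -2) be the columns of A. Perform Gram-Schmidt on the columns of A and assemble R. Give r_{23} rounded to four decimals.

a_1 = (-2, 1, -4, 2); ‖a_1‖ = 5.0000, so e_1 = (-0.4000, 0.2000, -0.8000, 0.4000).
e_1·a_2 = (-0.4000)·(-2) + 0.2000·(-4) + (-0.8000)·1 + 0.4000·2 = 0.0000.
u_2 = a_2 + 0.0000·e_1 = (-2.0000, -4.0000, 1.0000, 2.0000).
‖u_2‖ = 5.0000, so e_2 = (-0.4000, -0.8000, 0.2000, 0.4000).
r_{23} = e_2·a_3 = -0.4000.

r_{23} = -0.4000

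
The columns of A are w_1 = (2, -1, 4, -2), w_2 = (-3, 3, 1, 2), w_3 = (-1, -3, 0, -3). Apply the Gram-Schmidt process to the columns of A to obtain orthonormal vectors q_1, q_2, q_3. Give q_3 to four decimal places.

q_3 = (-0.7509, -0.4112, 0.0143, -0.5166)

w_1 = (2, -1, 4, -2); ‖w_1‖ = 5.0000, so q_1 = (0.4000, -0.2000, 0.8000, -0.4000).
q_1·w_2 = 0.4000·(-3) + (-0.2000)·3 + 0.8000·1 + (-0.4000)·2 = -1.8000.
u_2 = w_2 + 1.8000·q_1 = (-2.2800, 2.6400, 2.4400, 1.2800).
‖u_2‖ = 4.4452, so q_2 = (-0.5129, 0.5939, 0.5489, 0.2879).
q_1·w_3 = 0.4000·(-1) + (-0.2000)·(-3) + 0.8000·0 + (-0.4000)·(-3) = 1.4000; q_2·w_3 = (-0.5129)·(-1) + 0.5939·(-3) + 0.5489·0 + 0.2879·(-3) = -2.1326.
u_3 = w_3 − 1.4000·q_1 + 2.1326·q_2 = (-2.6538, -1.4534, 0.0506, -1.8259).
‖u_3‖ = 3.5344, so q_3 = (-0.7509, -0.4112, 0.0143, -0.5166).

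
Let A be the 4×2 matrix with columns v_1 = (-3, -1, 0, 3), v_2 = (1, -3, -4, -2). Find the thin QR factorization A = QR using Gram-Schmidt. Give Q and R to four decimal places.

Q = [[-0.6882, 0.0099], [-0.2294, -0.6255], [0.0000, -0.7545], [0.6882, -0.1986]], R = [[4.3589, -1.3765], [0.0000, 5.3014]]

v_1 = (-3, -1, 0, 3); ‖v_1‖ = 4.3589, so e_1 = (-0.6882, -0.2294, 0.0000, 0.6882).
e_1·v_2 = (-0.6882)·1 + (-0.2294)·(-3) + 0.0000·(-4) + 0.6882·(-2) = -1.3765.
u_2 = v_2 + 1.3765·e_1 = (0.0526, -3.3158, -4.0000, -1.0526).
‖u_2‖ = 5.3014, so e_2 = (0.0099, -0.6255, -0.7545, -0.1986).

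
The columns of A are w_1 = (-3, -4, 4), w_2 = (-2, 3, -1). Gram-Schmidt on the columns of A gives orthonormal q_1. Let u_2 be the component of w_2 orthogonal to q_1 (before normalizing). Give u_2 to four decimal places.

u_2 = (-2.7317, 2.0244, -0.0244)

q_1 = w_1/‖w_1‖ = (-3, -4, 4)/6.4031 = (-0.4685, -0.6247, 0.6247).
r_{12} = q_1·w_2 = -1.5617.
u_2 = w_2 + 1.5617·q_1 = (-2.7317, 2.0244, -0.0244).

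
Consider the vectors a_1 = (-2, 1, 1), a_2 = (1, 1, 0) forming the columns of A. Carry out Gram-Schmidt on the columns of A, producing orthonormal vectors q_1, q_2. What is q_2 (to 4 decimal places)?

q_2 = (0.4924, 0.8616, 0.1231)

a_1 = (-2, 1, 1); ‖a_1‖ = 2.4495, so q_1 = (-0.8165, 0.4082, 0.4082).
q_1·a_2 = (-0.8165)·1 + 0.4082·1 + 0.4082·0 = -0.4082.
u_2 = a_2 + 0.4082·q_1 = (0.6667, 1.1667, 0.1667).
‖u_2‖ = 1.3540, so q_2 = (0.4924, 0.8616, 0.1231).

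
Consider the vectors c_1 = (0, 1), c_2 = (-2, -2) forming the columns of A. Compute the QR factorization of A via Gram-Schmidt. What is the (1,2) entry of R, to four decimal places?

c_1 = (0, 1); ‖c_1‖ = 1.0000, so e_1 = (0.0000, 1.0000).
r_{12} = e_1·c_2 = -2.0000.

r_{12} = -2.0000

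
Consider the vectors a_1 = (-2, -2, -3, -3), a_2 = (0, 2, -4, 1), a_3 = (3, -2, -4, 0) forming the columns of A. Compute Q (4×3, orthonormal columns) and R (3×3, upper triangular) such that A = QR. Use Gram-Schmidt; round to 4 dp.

a_1 = (-2, -2, -3, -3); ‖a_1‖ = 5.0990, so q_1 = (-0.3922, -0.3922, -0.5883, -0.5883).
q_1·a_2 = (-0.3922)·0 + (-0.3922)·2 + (-0.5883)·(-4) + (-0.5883)·1 = 0.9806.
u_2 = a_2 − 0.9806·q_1 = (0.3846, 2.3846, -3.4231, 1.5769).
‖u_2‖ = 4.4764, so q_2 = (0.0859, 0.5327, -0.7647, 0.3523).
q_1·a_3 = (-0.3922)·3 + (-0.3922)·(-2) + (-0.5883)·(-4) + (-0.5883)·0 = 1.9612; q_2·a_3 = 0.0859·3 + 0.5327·(-2) + (-0.7647)·(-4) + 0.3523·0 = 2.2511.
u_3 = a_3 − 1.9612·q_1 − 2.2511·q_2 = (3.5758, -2.4299, -1.1248, 0.3608).
‖u_3‖ = 4.4818, so q_3 = (0.7979, -0.5422, -0.2510, 0.0805).

Q = [[-0.3922, 0.0859, 0.7979], [-0.3922, 0.5327, -0.5422], [-0.5883, -0.7647, -0.2510], [-0.5883, 0.3523, 0.0805]], R = [[5.0990, 0.9806, 1.9612], [0.0000, 4.4764, 2.2511], [0.0000, 0.0000, 4.4818]]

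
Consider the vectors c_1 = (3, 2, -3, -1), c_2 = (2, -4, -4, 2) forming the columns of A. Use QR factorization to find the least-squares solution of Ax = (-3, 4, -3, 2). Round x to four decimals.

c_1 = (3, 2, -3, -1); ‖c_1‖ = 4.7958, so q_1 = (0.6255, 0.4170, -0.6255, -0.2085).
q_1·c_2 = 0.6255·2 + 0.4170·(-4) + (-0.6255)·(-4) + (-0.2085)·2 = 1.6681.
u_2 = c_2 − 1.6681·q_1 = (0.9565, -4.6957, -2.9565, 2.3478).
‖u_2‖ = 6.1006, so q_2 = (0.1568, -0.7697, -0.4846, 0.3849).
Qᵀb = (1.2511, -1.3256).
Back-substitute: x_2 = -1.3256/6.1006 = -0.2173.
x_1 = (1.2511 − 1.6681·(-0.2173))/4.7958 = 0.3364.

x = (0.3364, -0.2173)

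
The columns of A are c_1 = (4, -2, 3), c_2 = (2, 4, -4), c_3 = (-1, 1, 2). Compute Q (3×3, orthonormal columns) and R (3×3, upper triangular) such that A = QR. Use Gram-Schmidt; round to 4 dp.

Q = [[0.7428, 0.6561, -0.1333], [-0.3714, 0.5695, 0.7333], [0.5571, -0.4952, 0.6667]], R = [[5.3852, -2.2283, 0.0000], [0.0000, 5.5709, -1.0770], [0.0000, 0.0000, 2.2000]]

c_1 = (4, -2, 3); ‖c_1‖ = 5.3852, so q_1 = (0.7428, -0.3714, 0.5571).
q_1·c_2 = 0.7428·2 + (-0.3714)·4 + 0.5571·(-4) = -2.2283.
u_2 = c_2 + 2.2283·q_1 = (3.6552, 3.1724, -2.7586).
‖u_2‖ = 5.5709, so q_2 = (0.6561, 0.5695, -0.4952).
q_1·c_3 = 0.7428·(-1) + (-0.3714)·1 + 0.5571·2 = 0.0000; q_2·c_3 = 0.6561·(-1) + 0.5695·1 + (-0.4952)·2 = -1.0770.
u_3 = c_3 + 0.0000·q_1 + 1.0770·q_2 = (-0.2933, 1.6133, 1.4667).
‖u_3‖ = 2.2000, so q_3 = (-0.1333, 0.7333, 0.6667).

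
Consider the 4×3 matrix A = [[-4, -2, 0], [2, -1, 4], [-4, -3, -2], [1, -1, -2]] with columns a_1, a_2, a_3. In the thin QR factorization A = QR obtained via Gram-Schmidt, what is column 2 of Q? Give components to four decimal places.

a_1 = (-4, 2, -4, 1); ‖a_1‖ = 6.0828, so e_1 = (-0.6576, 0.3288, -0.6576, 0.1644).
e_1·a_2 = (-0.6576)·(-2) + 0.3288·(-1) + (-0.6576)·(-3) + 0.1644·(-1) = 2.7948.
u_2 = a_2 − 2.7948·e_1 = (-0.1622, -1.9189, -1.1622, -1.4595).
‖u_2‖ = 2.6813, so e_2 = (-0.0605, -0.7157, -0.4334, -0.5443).

e_2 = (-0.0605, -0.7157, -0.4334, -0.5443)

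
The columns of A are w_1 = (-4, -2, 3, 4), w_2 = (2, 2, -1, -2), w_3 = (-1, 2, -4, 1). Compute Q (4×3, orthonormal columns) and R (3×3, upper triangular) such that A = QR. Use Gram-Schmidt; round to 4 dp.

Q = [[-0.5963, -0.0398, -0.3780], [-0.2981, 0.8765, 0.3780], [0.4472, 0.4781, -0.7559], [0.5963, 0.0398, 0.3780]], R = [[6.7082, -3.4286, -1.1926], [0.0000, 1.1155, -0.0797], [0.0000, 0.0000, 4.5356]]

w_1 = (-4, -2, 3, 4); ‖w_1‖ = 6.7082, so q_1 = (-0.5963, -0.2981, 0.4472, 0.5963).
q_1·w_2 = (-0.5963)·2 + (-0.2981)·2 + 0.4472·(-1) + 0.5963·(-2) = -3.4286.
u_2 = w_2 + 3.4286·q_1 = (-0.0444, 0.9778, 0.5333, 0.0444).
‖u_2‖ = 1.1155, so q_2 = (-0.0398, 0.8765, 0.4781, 0.0398).
q_1·w_3 = (-0.5963)·(-1) + (-0.2981)·2 + 0.4472·(-4) + 0.5963·1 = -1.1926; q_2·w_3 = (-0.0398)·(-1) + 0.8765·2 + 0.4781·(-4) + 0.0398·1 = -0.0797.
u_3 = w_3 + 1.1926·q_1 + 0.0797·q_2 = (-1.7143, 1.7143, -3.4286, 1.7143).
‖u_3‖ = 4.5356, so q_3 = (-0.3780, 0.3780, -0.7559, 0.3780).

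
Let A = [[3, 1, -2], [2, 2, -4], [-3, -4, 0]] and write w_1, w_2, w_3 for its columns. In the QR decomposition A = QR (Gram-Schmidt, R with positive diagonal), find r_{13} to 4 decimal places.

r_{13} = -2.9848

q_1 = w_1/‖w_1‖ = (3, 2, -3)/4.6904 = (0.6396, 0.4264, -0.6396).
r_{13} = q_1·w_3 = -2.9848.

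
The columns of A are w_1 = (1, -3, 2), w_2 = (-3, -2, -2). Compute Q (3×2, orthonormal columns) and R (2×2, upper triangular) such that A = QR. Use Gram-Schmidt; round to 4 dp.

w_1 = (1, -3, 2); ‖w_1‖ = 3.7417, so e_1 = (0.2673, -0.8018, 0.5345).
e_1·w_2 = 0.2673·(-3) + (-0.8018)·(-2) + 0.5345·(-2) = -0.2673.
u_2 = w_2 + 0.2673·e_1 = (-2.9286, -2.2143, -1.8571).
‖u_2‖ = 4.1144, so e_2 = (-0.7118, -0.5382, -0.4514).

Q = [[0.2673, -0.7118], [-0.8018, -0.5382], [0.5345, -0.4514]], R = [[3.7417, -0.2673], [0.0000, 4.1144]]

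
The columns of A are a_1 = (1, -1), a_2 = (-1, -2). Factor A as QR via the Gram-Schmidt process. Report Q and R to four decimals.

Q = [[0.7071, -0.7071], [-0.7071, -0.7071]], R = [[1.4142, 0.7071], [0.0000, 2.1213]]

e_1 = a_1/‖a_1‖ = (1, -1)/1.4142 = (0.7071, -0.7071).
r_{12} = e_1·a_2 = 0.7071.
u_2 = a_2 − 0.7071·e_1 = (-1.5000, -1.5000).
‖u_2‖ = 2.1213, so e_2 = (-0.7071, -0.7071).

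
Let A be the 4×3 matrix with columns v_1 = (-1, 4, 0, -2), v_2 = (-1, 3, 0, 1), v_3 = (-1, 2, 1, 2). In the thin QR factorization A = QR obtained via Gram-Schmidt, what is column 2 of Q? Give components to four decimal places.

e_1 = v_1/‖v_1‖ = (-1, 4, 0, -2)/4.5826 = (-0.2182, 0.8729, 0.0000, -0.4364).
r_{12} = e_1·v_2 = 2.4004.
u_2 = v_2 − 2.4004·e_1 = (-0.4762, 0.9048, 0.0000, 2.0476).
‖u_2‖ = 2.2887, so e_2 = (-0.2081, 0.3953, 0.0000, 0.8947).

e_2 = (-0.2081, 0.3953, 0.0000, 0.8947)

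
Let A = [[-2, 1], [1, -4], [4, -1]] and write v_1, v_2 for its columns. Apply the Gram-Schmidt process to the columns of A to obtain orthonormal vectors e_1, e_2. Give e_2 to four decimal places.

e_2 = (0.0131, -0.9685, 0.2487)

v_1 = (-2, 1, 4); ‖v_1‖ = 4.5826, so e_1 = (-0.4364, 0.2182, 0.8729).
e_1·v_2 = (-0.4364)·1 + 0.2182·(-4) + 0.8729·(-1) = -2.1822.
u_2 = v_2 + 2.1822·e_1 = (0.0476, -3.5238, 0.9048).
‖u_2‖ = 3.6384, so e_2 = (0.0131, -0.9685, 0.2487).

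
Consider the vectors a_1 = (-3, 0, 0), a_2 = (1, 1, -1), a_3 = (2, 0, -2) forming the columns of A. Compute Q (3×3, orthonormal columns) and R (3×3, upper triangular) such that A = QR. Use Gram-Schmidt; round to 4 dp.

a_1 = (-3, 0, 0); ‖a_1‖ = 3.0000, so e_1 = (-1.0000, 0.0000, 0.0000).
e_1·a_2 = (-1.0000)·1 + 0.0000·1 + 0.0000·(-1) = -1.0000.
u_2 = a_2 + 1.0000·e_1 = (0.0000, 1.0000, -1.0000).
‖u_2‖ = 1.4142, so e_2 = (0.0000, 0.7071, -0.7071).
e_1·a_3 = (-1.0000)·2 + 0.0000·0 + 0.0000·(-2) = -2.0000; e_2·a_3 = 0.0000·2 + 0.7071·0 + (-0.7071)·(-2) = 1.4142.
u_3 = a_3 + 2.0000·e_1 − 1.4142·e_2 = (0.0000, -1.0000, -1.0000).
‖u_3‖ = 1.4142, so e_3 = (0.0000, -0.7071, -0.7071).

Q = [[-1.0000, 0.0000, 0.0000], [0.0000, 0.7071, -0.7071], [0.0000, -0.7071, -0.7071]], R = [[3.0000, -1.0000, -2.0000], [0.0000, 1.4142, 1.4142], [0.0000, 0.0000, 1.4142]]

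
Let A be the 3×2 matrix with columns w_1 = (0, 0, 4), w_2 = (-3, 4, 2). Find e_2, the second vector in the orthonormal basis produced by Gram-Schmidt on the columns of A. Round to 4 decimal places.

w_1 = (0, 0, 4); ‖w_1‖ = 4.0000, so e_1 = (0.0000, 0.0000, 1.0000).
e_1·w_2 = 0.0000·(-3) + 0.0000·4 + 1.0000·2 = 2.0000.
u_2 = w_2 − 2.0000·e_1 = (-3.0000, 4.0000, 0.0000).
‖u_2‖ = 5.0000, so e_2 = (-0.6000, 0.8000, 0.0000).

e_2 = (-0.6000, 0.8000, 0.0000)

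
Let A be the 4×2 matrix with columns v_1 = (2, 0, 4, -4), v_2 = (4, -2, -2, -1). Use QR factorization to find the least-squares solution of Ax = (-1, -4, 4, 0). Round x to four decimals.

v_1 = (2, 0, 4, -4); ‖v_1‖ = 6.0000, so e_1 = (0.3333, 0.0000, 0.6667, -0.6667).
e_1·v_2 = 0.3333·4 + 0.0000·(-2) + 0.6667·(-2) + (-0.6667)·(-1) = 0.6667.
u_2 = v_2 − 0.6667·e_1 = (3.7778, -2.0000, -2.4444, -0.5556).
‖u_2‖ = 4.9554, so e_2 = (0.7624, -0.4036, -0.4933, -0.1121).
Qᵀb = (2.3333, -1.1211).
Back-substitute: x_2 = -1.1211/4.9554 = -0.2262.
x_1 = (2.3333 − 0.6667·(-0.2262))/6.0000 = 0.4140.

x = (0.4140, -0.2262)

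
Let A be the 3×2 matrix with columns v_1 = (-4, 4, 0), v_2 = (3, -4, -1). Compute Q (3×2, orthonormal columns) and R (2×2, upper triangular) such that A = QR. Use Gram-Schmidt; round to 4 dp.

Q = [[-0.7071, -0.4082], [0.7071, -0.4082], [0.0000, -0.8165]], R = [[5.6569, -4.9497], [0.0000, 1.2247]]

v_1 = (-4, 4, 0); ‖v_1‖ = 5.6569, so q_1 = (-0.7071, 0.7071, 0.0000).
q_1·v_2 = (-0.7071)·3 + 0.7071·(-4) + 0.0000·(-1) = -4.9497.
u_2 = v_2 + 4.9497·q_1 = (-0.5000, -0.5000, -1.0000).
‖u_2‖ = 1.2247, so q_2 = (-0.4082, -0.4082, -0.8165).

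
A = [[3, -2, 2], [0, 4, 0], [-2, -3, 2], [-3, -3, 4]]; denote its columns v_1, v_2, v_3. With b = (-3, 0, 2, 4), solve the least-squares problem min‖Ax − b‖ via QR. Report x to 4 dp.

v_1 = (3, 0, -2, -3); ‖v_1‖ = 4.6904, so e_1 = (0.6396, 0.0000, -0.4264, -0.6396).
e_1·v_2 = 0.6396·(-2) + 0.0000·4 + (-0.4264)·(-3) + (-0.6396)·(-3) = 1.9188.
u_2 = v_2 − 1.9188·e_1 = (-3.2273, 4.0000, -2.1818, -1.7727).
‖u_2‖ = 5.8582, so e_2 = (-0.5509, 0.6828, -0.3724, -0.3026).
e_1·v_3 = 0.6396·2 + 0.0000·0 + (-0.4264)·2 + (-0.6396)·4 = -2.1320; e_2·v_3 = (-0.5509)·2 + 0.6828·0 + (-0.3724)·2 + (-0.3026)·4 = -3.0571.
u_3 = v_3 + 2.1320·e_1 + 3.0571·e_2 = (1.6795, 2.0874, -0.0477, 1.7113).
‖u_3‖ = 3.1794, so e_3 = (0.5282, 0.6565, -0.0150, 0.5382).
Qᵀb = (-5.3300, -0.3026, 0.5382).
Back-substitute: x_3 = 0.5382/3.1794 = 0.1693.
x_2 = (-0.3026 + 3.0571·0.1693)/5.8582 = 0.0367.
x_1 = (-5.3300 − 1.9188·0.0367 + 2.1320·0.1693)/4.6904 = -1.0744.

x = (-1.0744, 0.0367, 0.1693)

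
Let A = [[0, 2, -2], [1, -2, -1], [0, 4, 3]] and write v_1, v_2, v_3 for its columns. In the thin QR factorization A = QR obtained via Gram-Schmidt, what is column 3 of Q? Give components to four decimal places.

q_1 = v_1/‖v_1‖ = (0, 1, 0)/1.0000 = (0.0000, 1.0000, 0.0000).
r_{12} = q_1·v_2 = -2.0000.
u_2 = v_2 + 2.0000·q_1 = (2.0000, 0.0000, 4.0000).
‖u_2‖ = 4.4721, so q_2 = (0.4472, 0.0000, 0.8944).
r_{13} = q_1·v_3 = -1.0000; r_{23} = q_2·v_3 = 1.7889.
u_3 = v_3 + 1.0000·q_1 − 1.7889·q_2 = (-2.8000, 0.0000, 1.4000).
‖u_3‖ = 3.1305, so q_3 = (-0.8944, 0.0000, 0.4472).

q_3 = (-0.8944, 0.0000, 0.4472)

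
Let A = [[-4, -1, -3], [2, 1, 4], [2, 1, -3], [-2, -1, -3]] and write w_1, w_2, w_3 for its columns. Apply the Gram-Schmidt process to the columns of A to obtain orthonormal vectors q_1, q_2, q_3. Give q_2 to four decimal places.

w_1 = (-4, 2, 2, -2); ‖w_1‖ = 5.2915, so q_1 = (-0.7559, 0.3780, 0.3780, -0.3780).
q_1·w_2 = (-0.7559)·(-1) + 0.3780·1 + 0.3780·1 + (-0.3780)·(-1) = 1.8898.
u_2 = w_2 − 1.8898·q_1 = (0.4286, 0.2857, 0.2857, -0.2857).
‖u_2‖ = 0.6547, so q_2 = (0.6547, 0.4364, 0.4364, -0.4364).

q_2 = (0.6547, 0.4364, 0.4364, -0.4364)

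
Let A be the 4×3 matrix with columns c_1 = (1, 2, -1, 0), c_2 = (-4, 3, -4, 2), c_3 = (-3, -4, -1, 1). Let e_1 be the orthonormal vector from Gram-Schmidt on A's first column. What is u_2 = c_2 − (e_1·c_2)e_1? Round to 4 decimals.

e_1 = c_1/‖c_1‖ = (1, 2, -1, 0)/2.4495 = (0.4082, 0.8165, -0.4082, 0.0000).
r_{12} = e_1·c_2 = 2.4495.
u_2 = c_2 − 2.4495·e_1 = (-5.0000, 1.0000, -3.0000, 2.0000).

u_2 = (-5.0000, 1.0000, -3.0000, 2.0000)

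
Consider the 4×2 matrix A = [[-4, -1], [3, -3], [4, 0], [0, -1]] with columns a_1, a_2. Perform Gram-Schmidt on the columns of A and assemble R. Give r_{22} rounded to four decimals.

r_{22} = 3.2234

a_1 = (-4, 3, 4, 0); ‖a_1‖ = 6.4031, so e_1 = (-0.6247, 0.4685, 0.6247, 0.0000).
e_1·a_2 = (-0.6247)·(-1) + 0.4685·(-3) + 0.6247·0 + 0.0000·(-1) = -0.7809.
u_2 = a_2 + 0.7809·e_1 = (-1.4878, -2.6341, 0.4878, -1.0000).
r_{22} = ‖u_2‖ = 3.2234.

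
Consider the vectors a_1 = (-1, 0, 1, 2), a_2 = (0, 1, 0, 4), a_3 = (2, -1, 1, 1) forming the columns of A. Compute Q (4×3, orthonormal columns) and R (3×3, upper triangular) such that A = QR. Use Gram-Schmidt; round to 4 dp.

a_1 = (-1, 0, 1, 2); ‖a_1‖ = 2.4495, so q_1 = (-0.4082, 0.0000, 0.4082, 0.8165).
q_1·a_2 = (-0.4082)·0 + 0.0000·1 + 0.4082·0 + 0.8165·4 = 3.2660.
u_2 = a_2 − 3.2660·q_1 = (1.3333, 1.0000, -1.3333, 1.3333).
‖u_2‖ = 2.5166, so q_2 = (0.5298, 0.3974, -0.5298, 0.5298).
q_1·a_3 = (-0.4082)·2 + 0.0000·(-1) + 0.4082·1 + 0.8165·1 = 0.4082; q_2·a_3 = 0.5298·2 + 0.3974·(-1) + (-0.5298)·1 + 0.5298·1 = 0.6623.
u_3 = a_3 − 0.4082·q_1 − 0.6623·q_2 = (1.8158, -1.2632, 1.1842, 0.3158).
‖u_3‖ = 2.5288, so q_3 = (0.7180, -0.4995, 0.4683, 0.1249).

Q = [[-0.4082, 0.5298, 0.7180], [0.0000, 0.3974, -0.4995], [0.4082, -0.5298, 0.4683], [0.8165, 0.5298, 0.1249]], R = [[2.4495, 3.2660, 0.4082], [0.0000, 2.5166, 0.6623], [0.0000, 0.0000, 2.5288]]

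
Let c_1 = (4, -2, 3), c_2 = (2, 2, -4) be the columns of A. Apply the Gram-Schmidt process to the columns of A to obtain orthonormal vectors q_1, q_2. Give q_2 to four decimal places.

c_1 = (4, -2, 3); ‖c_1‖ = 5.3852, so q_1 = (0.7428, -0.3714, 0.5571).
q_1·c_2 = 0.7428·2 + (-0.3714)·2 + 0.5571·(-4) = -1.4856.
u_2 = c_2 + 1.4856·q_1 = (3.1034, 1.4483, -3.1724).
‖u_2‖ = 4.6683, so q_2 = (0.6648, 0.3102, -0.6796).

q_2 = (0.6648, 0.3102, -0.6796)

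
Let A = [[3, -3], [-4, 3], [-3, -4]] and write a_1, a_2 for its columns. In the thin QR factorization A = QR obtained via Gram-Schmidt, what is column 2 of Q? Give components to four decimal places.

q_2 = (-0.3923, 0.3452, -0.8526)

a_1 = (3, -4, -3); ‖a_1‖ = 5.8310, so q_1 = (0.5145, -0.6860, -0.5145).
q_1·a_2 = 0.5145·(-3) + (-0.6860)·3 + (-0.5145)·(-4) = -1.5435.
u_2 = a_2 + 1.5435·q_1 = (-2.2059, 1.9412, -4.7941).
‖u_2‖ = 5.6230, so q_2 = (-0.3923, 0.3452, -0.8526).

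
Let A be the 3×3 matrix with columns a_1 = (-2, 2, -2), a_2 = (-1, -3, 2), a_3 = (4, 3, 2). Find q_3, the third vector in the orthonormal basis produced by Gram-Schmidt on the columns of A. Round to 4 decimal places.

q_3 = (-0.1961, 0.5883, 0.7845)

a_1 = (-2, 2, -2); ‖a_1‖ = 3.4641, so q_1 = (-0.5774, 0.5774, -0.5774).
q_1·a_2 = (-0.5774)·(-1) + 0.5774·(-3) + (-0.5774)·2 = -2.3094.
u_2 = a_2 + 2.3094·q_1 = (-2.3333, -1.6667, 0.6667).
‖u_2‖ = 2.9439, so q_2 = (-0.7926, -0.5661, 0.2265).
q_1·a_3 = (-0.5774)·4 + 0.5774·3 + (-0.5774)·2 = -1.7321; q_2·a_3 = (-0.7926)·4 + (-0.5661)·3 + 0.2265·2 = -4.4159.
u_3 = a_3 + 1.7321·q_1 + 4.4159·q_2 = (-0.5000, 1.5000, 2.0000).
‖u_3‖ = 2.5495, so q_3 = (-0.1961, 0.5883, 0.7845).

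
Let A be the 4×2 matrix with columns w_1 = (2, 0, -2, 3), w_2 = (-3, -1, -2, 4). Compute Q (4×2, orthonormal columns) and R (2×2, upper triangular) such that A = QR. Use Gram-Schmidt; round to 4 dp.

Q = [[0.4851, -0.8504], [0.0000, -0.2036], [-0.4851, -0.1677], [0.7276, 0.4552]], R = [[4.1231, 2.4254], [0.0000, 4.9110]]

e_1 = w_1/‖w_1‖ = (2, 0, -2, 3)/4.1231 = (0.4851, 0.0000, -0.4851, 0.7276).
r_{12} = e_1·w_2 = 2.4254.
u_2 = w_2 − 2.4254·e_1 = (-4.1765, -1.0000, -0.8235, 2.2353).
‖u_2‖ = 4.9110, so e_2 = (-0.8504, -0.2036, -0.1677, 0.4552).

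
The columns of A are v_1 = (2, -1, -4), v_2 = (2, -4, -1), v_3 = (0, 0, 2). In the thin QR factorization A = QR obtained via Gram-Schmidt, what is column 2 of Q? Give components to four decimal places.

q_2 = (0.2279, -0.9117, 0.3419)

q_1 = v_1/‖v_1‖ = (2, -1, -4)/4.5826 = (0.4364, -0.2182, -0.8729).
r_{12} = q_1·v_2 = 2.6186.
u_2 = v_2 − 2.6186·q_1 = (0.8571, -3.4286, 1.2857).
‖u_2‖ = 3.7607, so q_2 = (0.2279, -0.9117, 0.3419).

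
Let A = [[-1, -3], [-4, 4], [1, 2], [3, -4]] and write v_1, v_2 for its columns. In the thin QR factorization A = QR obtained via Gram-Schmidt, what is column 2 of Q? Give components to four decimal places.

q_2 = (-0.7642, 0.1176, 0.5658, -0.2866)

q_1 = v_1/‖v_1‖ = (-1, -4, 1, 3)/5.1962 = (-0.1925, -0.7698, 0.1925, 0.5774).
r_{12} = q_1·v_2 = -4.4264.
u_2 = v_2 + 4.4264·q_1 = (-3.8519, 0.5926, 2.8519, -1.4444).
‖u_2‖ = 5.0406, so q_2 = (-0.7642, 0.1176, 0.5658, -0.2866).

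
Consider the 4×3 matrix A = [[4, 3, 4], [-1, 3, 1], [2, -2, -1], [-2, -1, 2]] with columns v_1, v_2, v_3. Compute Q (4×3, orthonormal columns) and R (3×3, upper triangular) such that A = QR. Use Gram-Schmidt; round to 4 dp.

v_1 = (4, -1, 2, -2); ‖v_1‖ = 5.0000, so q_1 = (0.8000, -0.2000, 0.4000, -0.4000).
q_1·v_2 = 0.8000·3 + (-0.2000)·3 + 0.4000·(-2) + (-0.4000)·(-1) = 1.4000.
u_2 = v_2 − 1.4000·q_1 = (1.8800, 3.2800, -2.5600, -0.4400).
‖u_2‖ = 4.5869, so q_2 = (0.4099, 0.7151, -0.5581, -0.0959).
q_1·v_3 = 0.8000·4 + (-0.2000)·1 + 0.4000·(-1) + (-0.4000)·2 = 1.8000; q_2·v_3 = 0.4099·4 + 0.7151·1 + (-0.5581)·(-1) + (-0.0959)·2 = 2.7208.
u_3 = v_3 − 1.8000·q_1 − 2.7208·q_2 = (1.4449, -0.5856, -0.2015, 2.9810).
‖u_3‖ = 3.3701, so q_3 = (0.4287, -0.1738, -0.0598, 0.8845).

Q = [[0.8000, 0.4099, 0.4287], [-0.2000, 0.7151, -0.1738], [0.4000, -0.5581, -0.0598], [-0.4000, -0.0959, 0.8845]], R = [[5.0000, 1.4000, 1.8000], [0.0000, 4.5869, 2.7208], [0.0000, 0.0000, 3.3701]]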